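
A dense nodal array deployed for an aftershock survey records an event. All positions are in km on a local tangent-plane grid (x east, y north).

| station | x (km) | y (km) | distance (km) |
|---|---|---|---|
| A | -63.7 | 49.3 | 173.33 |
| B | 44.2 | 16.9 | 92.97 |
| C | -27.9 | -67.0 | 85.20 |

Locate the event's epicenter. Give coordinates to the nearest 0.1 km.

x ≈ 56.9 km, y ≈ -75.2 km

Circle about each station: (x + 63.7)² + (y − 49.3)² = 173.33²; (x − 44.2)² + (y − 16.9)² = 92.97²; (x + 27.9)² + (y + 67.0)² = 85.20².
Subtracting the A equation from the B and C equations removes the quadratic terms:
215.8 x − 64.8 y = 17150.94
71.6 x − 232.6 y = 21563.48
Solving the 2×2 system: x ≈ 56.9, y ≈ -75.2 km.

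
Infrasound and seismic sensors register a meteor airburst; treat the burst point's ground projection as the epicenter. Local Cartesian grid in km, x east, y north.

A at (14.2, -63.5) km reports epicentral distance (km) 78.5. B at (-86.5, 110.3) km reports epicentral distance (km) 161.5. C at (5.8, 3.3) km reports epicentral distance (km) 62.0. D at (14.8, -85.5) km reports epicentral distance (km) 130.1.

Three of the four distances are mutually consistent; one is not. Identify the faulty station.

A

Solve using three stations at a time. Using B, C, D (subtract circle equations pairwise → linear system) gives (x, y) ≈ (57.6, 37.4).
Distances from that point to each station vs reported:
  A: calculated 109.8 vs reported 78.5 → residual 31.3 km
  B: calculated 161.5 vs reported 161.5 → residual 0.0 km
  C: calculated 62.0 vs reported 62.0 → residual 0.0 km
  D: calculated 130.1 vs reported 130.1 → residual 0.0 km
B, C, D are mutually consistent (residuals ≈ 0); A is off by 31.3 km.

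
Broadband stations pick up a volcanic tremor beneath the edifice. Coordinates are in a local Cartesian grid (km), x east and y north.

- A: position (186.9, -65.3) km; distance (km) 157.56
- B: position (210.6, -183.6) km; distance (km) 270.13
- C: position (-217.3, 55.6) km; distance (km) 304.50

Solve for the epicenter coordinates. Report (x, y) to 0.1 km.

Circle about each station: (x − 186.9)² + (y + 65.3)² = 157.56²; (x − 210.6)² + (y + 183.6)² = 270.13²; (x + 217.3)² + (y − 55.6)² = 304.50².
Subtracting pairs of circle equations eliminates x²+y² and gives linear equations (the radical axes):
47.4 x − 236.6 y = -9279.44
-808.4 x + 241.8 y = -56780.15
Solving the 2×2 system: x ≈ 87.2, y ≈ 56.7 km.

x ≈ 87.2 km, y ≈ 56.7 km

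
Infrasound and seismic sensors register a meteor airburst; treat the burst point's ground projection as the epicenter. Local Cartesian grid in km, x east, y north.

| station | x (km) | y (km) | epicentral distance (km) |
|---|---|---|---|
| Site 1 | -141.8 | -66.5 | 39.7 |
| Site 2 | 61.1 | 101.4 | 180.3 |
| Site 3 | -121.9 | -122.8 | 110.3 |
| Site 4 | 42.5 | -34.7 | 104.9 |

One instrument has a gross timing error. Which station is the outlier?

Solve using three stations at a time. Using Site 2, Site 3, Site 4 (subtract circle equations pairwise → linear system) gives (x, y) ≈ (-62.3, -30.1).
Distances from that point to each station vs reported:
  Site 1: calculated 87.5 vs reported 39.7 → residual 47.8 km
  Site 2: calculated 180.3 vs reported 180.3 → residual 0.0 km
  Site 3: calculated 110.3 vs reported 110.3 → residual 0.0 km
  Site 4: calculated 104.9 vs reported 104.9 → residual 0.0 km
Site 2, Site 3, Site 4 are mutually consistent (residuals ≈ 0); Site 1 is off by 47.8 km.

Site 1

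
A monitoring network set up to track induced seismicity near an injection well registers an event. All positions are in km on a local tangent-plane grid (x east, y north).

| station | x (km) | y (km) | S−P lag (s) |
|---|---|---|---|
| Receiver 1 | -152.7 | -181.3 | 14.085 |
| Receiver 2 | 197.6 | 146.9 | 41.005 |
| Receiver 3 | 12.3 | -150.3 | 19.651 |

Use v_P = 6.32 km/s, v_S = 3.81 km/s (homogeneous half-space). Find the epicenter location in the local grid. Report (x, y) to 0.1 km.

Distance from S−P lag: d = Δt · v_P v_S / (v_P − v_S) = Δt · (6.32·3.81)/(6.32−3.81) ≈ 9.5933·Δt.
So d_Receiver 1 = 135.12, d_Receiver 2 = 393.37, d_Receiver 3 = 188.52 km.
Circle about each station: (x + 152.7)² + (y + 181.3)² = 135.12²; (x − 197.6)² + (y − 146.9)² = 393.37²; (x − 12.3)² + (y + 150.3)² = 188.52².
Subtracting pairs of circle equations eliminates x²+y² and gives linear equations (the radical axes):
700.6 x + 656.4 y = -132044.15
330.0 x + 62.0 y = -50727.98
Solving the 2×2 system: x ≈ -145.0, y ≈ -46.4 km.

(-145.0, -46.4)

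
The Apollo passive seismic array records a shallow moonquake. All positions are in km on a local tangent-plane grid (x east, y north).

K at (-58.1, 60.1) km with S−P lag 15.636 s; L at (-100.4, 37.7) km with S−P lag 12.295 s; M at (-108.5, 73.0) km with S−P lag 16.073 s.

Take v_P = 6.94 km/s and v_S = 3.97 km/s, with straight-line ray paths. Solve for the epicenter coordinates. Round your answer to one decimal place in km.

Distance from S−P lag: d = Δt · v_P v_S / (v_P − v_S) = Δt · (6.94·3.97)/(6.94−3.97) ≈ 9.2767·Δt.
So d_K = 145.05, d_L = 114.06, d_M = 149.10 km.
Circle about each station: (x + 58.1)² + (y − 60.1)² = 145.05²; (x + 100.4)² + (y − 37.7)² = 114.06²; (x + 108.5)² + (y − 73.0)² = 149.10².
Subtracting the K equation from the L and M equations removes the quadratic terms:
-84.6 x − 44.8 y = 12543.65
-100.8 x + 25.8 y = 8922.32
Solving the 2×2 system: x ≈ -108.0, y ≈ -76.1 km.
Check against K (with the unrounded x, y): √((x + 58.1)²+(y − 60.1)²) = 145.02 ≈ 145.05 km. ✓

x ≈ -108.0 km, y ≈ -76.1 km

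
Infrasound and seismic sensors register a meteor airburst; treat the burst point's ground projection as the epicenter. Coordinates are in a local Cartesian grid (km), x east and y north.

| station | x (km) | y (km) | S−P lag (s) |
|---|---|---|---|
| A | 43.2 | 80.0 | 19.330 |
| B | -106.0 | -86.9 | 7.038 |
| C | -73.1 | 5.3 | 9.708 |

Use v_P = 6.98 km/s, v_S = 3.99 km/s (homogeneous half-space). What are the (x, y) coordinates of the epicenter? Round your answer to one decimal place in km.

Distance from S−P lag: d = Δt · v_P v_S / (v_P − v_S) = Δt · (6.98·3.99)/(6.98−3.99) ≈ 9.3144·Δt.
So d_A = 180.05, d_B = 65.56, d_C = 90.42 km.
Circle about each station: (x − 43.2)² + (y − 80.0)² = 180.05²; (x + 106.0)² + (y + 86.9)² = 65.56²; (x + 73.1)² + (y − 5.3)² = 90.42².
Subtracting pairs of circle equations eliminates x²+y² and gives linear equations (the radical axes):
-298.4 x − 333.8 y = 38641.26
-232.6 x − 149.4 y = 21347.69
Solving the 2×2 system: x ≈ -40.9, y ≈ -79.2 km.
Check against A (with the unrounded x, y): √((x − 43.2)²+(y − 80.0)²) = 180.04 ≈ 180.05 km. ✓

x ≈ -40.9 km, y ≈ -79.2 km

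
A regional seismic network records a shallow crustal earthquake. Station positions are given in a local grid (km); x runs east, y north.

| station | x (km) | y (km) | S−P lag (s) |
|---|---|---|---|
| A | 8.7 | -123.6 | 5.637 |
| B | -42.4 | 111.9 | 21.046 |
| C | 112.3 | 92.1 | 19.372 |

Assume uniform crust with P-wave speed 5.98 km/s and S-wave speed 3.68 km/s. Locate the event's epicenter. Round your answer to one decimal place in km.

32.3 km east, -75.1 km north

Distance from S−P lag: d = Δt · v_P v_S / (v_P − v_S) = Δt · (5.98·3.68)/(5.98−3.68) ≈ 9.5680·Δt.
So d_A = 53.93, d_B = 201.37, d_C = 185.35 km.
Circle about each station: (x − 8.7)² + (y + 123.6)² = 53.93²; (x + 42.4)² + (y − 111.9)² = 201.37²; (x − 112.3)² + (y − 92.1)² = 185.35².
Subtracting the A equation from the B and C equations removes the quadratic terms:
-102.2 x + 471.0 y = -38674.71
207.2 x + 431.4 y = -25705.13
Solving the 2×2 system: x ≈ 32.3, y ≈ -75.1 km.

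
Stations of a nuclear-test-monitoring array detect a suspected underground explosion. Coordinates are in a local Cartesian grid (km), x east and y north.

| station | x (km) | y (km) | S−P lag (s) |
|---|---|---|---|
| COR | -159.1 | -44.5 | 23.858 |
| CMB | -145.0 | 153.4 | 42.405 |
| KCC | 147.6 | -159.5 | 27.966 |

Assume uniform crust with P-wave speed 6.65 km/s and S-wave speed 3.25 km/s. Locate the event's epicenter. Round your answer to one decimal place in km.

-11.9 km east, -81.0 km north

Distance from S−P lag: d = Δt · v_P v_S / (v_P − v_S) = Δt · (6.65·3.25)/(6.65−3.25) ≈ 6.3566·Δt.
So d_COR = 151.66, d_CMB = 269.55, d_KCC = 177.77 km.
Circle about each station: (x + 159.1)² + (y + 44.5)² = 151.66²; (x + 145.0)² + (y − 153.4)² = 269.55²; (x − 147.6)² + (y + 159.5)² = 177.77².
Subtracting pairs of circle equations eliminates x²+y² and gives linear equations (the radical axes):
28.2 x + 395.8 y = -32392.95
613.4 x − 230.0 y = 11331.53
Solving the 2×2 system: x ≈ -11.9, y ≈ -81.0 km.
Check against COR (with the unrounded x, y): √((x + 159.1)²+(y + 44.5)²) = 151.66 ≈ 151.66 km. ✓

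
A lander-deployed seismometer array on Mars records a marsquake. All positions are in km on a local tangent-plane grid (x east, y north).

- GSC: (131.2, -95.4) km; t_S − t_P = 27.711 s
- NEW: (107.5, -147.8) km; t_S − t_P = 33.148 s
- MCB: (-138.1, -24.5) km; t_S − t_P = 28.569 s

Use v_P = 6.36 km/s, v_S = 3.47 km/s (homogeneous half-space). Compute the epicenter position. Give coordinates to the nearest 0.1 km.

Distance from S−P lag: d = Δt · v_P v_S / (v_P − v_S) = Δt · (6.36·3.47)/(6.36−3.47) ≈ 7.6364·Δt.
So d_GSC = 211.61, d_NEW = 253.13, d_MCB = 218.16 km.
Circle about each station: (x − 131.2)² + (y + 95.4)² = 211.61²; (x − 107.5)² + (y + 147.8)² = 253.13²; (x + 138.1)² + (y + 24.5)² = 218.16².
Subtracting the GSC equation from the NEW and MCB equations removes the quadratic terms:
-47.4 x − 104.8 y = -12209.51
-538.6 x + 141.8 y = -9457.73
Solving the 2×2 system: x ≈ 43.1, y ≈ 97.0 km.
Check against GSC (with the unrounded x, y): √((x − 131.2)²+(y + 95.4)²) = 211.62 ≈ 211.61 km. ✓

(43.1, 97.0)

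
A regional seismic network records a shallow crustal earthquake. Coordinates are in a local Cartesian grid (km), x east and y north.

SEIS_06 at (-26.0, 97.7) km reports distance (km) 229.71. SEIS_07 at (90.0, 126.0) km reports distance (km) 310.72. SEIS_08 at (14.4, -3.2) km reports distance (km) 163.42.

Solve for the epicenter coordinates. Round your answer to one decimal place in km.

-100.2 km east, -119.7 km north

Circle about each station: (x + 26.0)² + (y − 97.7)² = 229.71²; (x − 90.0)² + (y − 126.0)² = 310.72²; (x − 14.4)² + (y + 3.2)² = 163.42².
Subtracting pairs of circle equations eliminates x²+y² and gives linear equations (the radical axes):
232.0 x + 56.6 y = -30025.52
80.8 x − 201.8 y = 16056.90
Solving the 2×2 system: x ≈ -100.2, y ≈ -119.7 km.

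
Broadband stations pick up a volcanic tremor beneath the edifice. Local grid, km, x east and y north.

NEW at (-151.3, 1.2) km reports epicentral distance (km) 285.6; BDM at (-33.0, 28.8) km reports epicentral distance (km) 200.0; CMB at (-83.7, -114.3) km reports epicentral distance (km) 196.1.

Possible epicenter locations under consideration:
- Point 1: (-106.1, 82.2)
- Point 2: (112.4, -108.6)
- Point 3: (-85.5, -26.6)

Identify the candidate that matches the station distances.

For each candidate, compare |candidate − station| to the reported distance:
Point 1: residuals NEW 192.8, BDM 109.5, CMB 1.7 → max 192.8 km
Point 2: residuals NEW 0.0, BDM 0.0, CMB 0.1 → max 0.1 km
Point 3: residuals NEW 214.2, BDM 123.7, CMB 108.4 → max 214.2 km
Only Point 2 has all residuals ≈ 0.

Point 2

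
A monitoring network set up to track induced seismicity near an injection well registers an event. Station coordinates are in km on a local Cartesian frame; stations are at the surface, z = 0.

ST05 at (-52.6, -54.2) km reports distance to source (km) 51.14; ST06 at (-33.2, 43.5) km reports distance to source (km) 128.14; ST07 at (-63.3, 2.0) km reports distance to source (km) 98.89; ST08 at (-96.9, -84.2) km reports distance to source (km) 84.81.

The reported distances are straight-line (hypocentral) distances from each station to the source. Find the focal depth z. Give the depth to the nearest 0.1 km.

z ≈ 20.7 km

Each station gives a sphere (x−x_i)² + (y−y_i)² + z² = d_i² (stations at z=0).
Subtracting the ST05 sphere from ST06 and ST07: z² cancels, leaving linear equations in x and y:
38.8 x + 195.4 y = -16514.47
-21.4 x + 112.4 y = -8857.44
Solving: x ≈ -14.689, y ≈ -81.600 km (keep extra digits for the depth step; rounded: -14.7, -81.6).
Then from the ST05 sphere: z² = 51.14² − (x + 52.6)² − (y + 54.2)² with x = -14.689, y = -81.600, so z ≈ 20.671 ≈ 20.7 km.
Check against ST08 (with the unrounded solution): distance 84.81 ≈ 84.81 km. ✓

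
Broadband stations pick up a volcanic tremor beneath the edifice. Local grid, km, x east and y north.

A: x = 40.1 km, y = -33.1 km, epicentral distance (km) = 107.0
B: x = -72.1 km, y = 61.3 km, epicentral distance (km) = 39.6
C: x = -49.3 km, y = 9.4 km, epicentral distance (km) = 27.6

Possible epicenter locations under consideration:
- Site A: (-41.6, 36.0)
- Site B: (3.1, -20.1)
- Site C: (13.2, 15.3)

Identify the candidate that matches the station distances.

For each candidate, compare |candidate − station| to the reported distance:
Site A: residuals A 0.0, B 0.0, C 0.1 → max 0.1 km
Site B: residuals A 67.8, B 71.2, C 32.5 → max 71.2 km
Site C: residuals A 51.6, B 57.3, C 35.2 → max 57.3 km
Only Site A has all residuals ≈ 0.

Site A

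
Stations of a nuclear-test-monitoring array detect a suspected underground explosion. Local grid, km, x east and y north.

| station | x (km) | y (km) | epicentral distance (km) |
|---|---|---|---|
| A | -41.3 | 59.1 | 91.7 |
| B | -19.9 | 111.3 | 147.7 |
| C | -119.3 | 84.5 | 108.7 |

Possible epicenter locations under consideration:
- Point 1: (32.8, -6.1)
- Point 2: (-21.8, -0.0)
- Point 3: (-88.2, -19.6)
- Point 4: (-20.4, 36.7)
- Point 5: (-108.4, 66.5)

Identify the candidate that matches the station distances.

For each candidate, compare |candidate − station| to the reported distance:
Point 1: residuals A 7.0, B 19.0, C 68.3 → max 68.3 km
Point 2: residuals A 29.5, B 36.4, C 20.3 → max 36.4 km
Point 3: residuals A 0.1, B 0.1, C 0.1 → max 0.1 km
Point 4: residuals A 61.1, B 73.1, C 1.1 → max 73.1 km
Point 5: residuals A 24.2, B 48.5, C 87.7 → max 87.7 km
Only Point 3 has all residuals ≈ 0.

Point 3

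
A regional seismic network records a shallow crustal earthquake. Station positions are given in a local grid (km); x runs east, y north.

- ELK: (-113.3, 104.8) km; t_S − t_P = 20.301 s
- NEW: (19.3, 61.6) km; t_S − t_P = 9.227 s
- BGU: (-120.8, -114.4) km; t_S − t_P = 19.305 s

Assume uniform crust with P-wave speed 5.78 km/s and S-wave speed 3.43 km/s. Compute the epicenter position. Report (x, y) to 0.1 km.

Distance from S−P lag: d = Δt · v_P v_S / (v_P − v_S) = Δt · (5.78·3.43)/(5.78−3.43) ≈ 8.4363·Δt.
So d_ELK = 171.27, d_NEW = 77.84, d_BGU = 162.86 km.
Circle about each station: (x + 113.3)² + (y − 104.8)² = 171.27²; (x − 19.3)² + (y − 61.6)² = 77.84²; (x + 120.8)² + (y + 114.4)² = 162.86².
Subtracting pairs of circle equations eliminates x²+y² and gives linear equations (the radical axes):
265.2 x − 86.4 y = 3621.47
-15.0 x − 438.4 y = 6670.10
Solving the 2×2 system: x ≈ 8.6, y ≈ -15.5 km.

8.6 km east, -15.5 km north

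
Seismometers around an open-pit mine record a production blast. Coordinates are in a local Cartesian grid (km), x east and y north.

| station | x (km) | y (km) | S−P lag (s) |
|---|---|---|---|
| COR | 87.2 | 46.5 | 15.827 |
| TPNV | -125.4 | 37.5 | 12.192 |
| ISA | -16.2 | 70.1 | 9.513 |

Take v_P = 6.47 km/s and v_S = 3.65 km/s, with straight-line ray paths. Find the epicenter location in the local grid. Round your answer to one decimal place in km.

Distance from S−P lag: d = Δt · v_P v_S / (v_P − v_S) = Δt · (6.47·3.65)/(6.47−3.65) ≈ 8.3743·Δt.
So d_COR = 132.54, d_TPNV = 102.10, d_ISA = 79.66 km.
Circle about each station: (x − 87.2)² + (y − 46.5)² = 132.54²; (x + 125.4)² + (y − 37.5)² = 102.10²; (x + 16.2)² + (y − 70.1)² = 79.66².
Subtracting pairs of circle equations eliminates x²+y² and gives linear equations (the radical axes):
-425.2 x − 18.0 y = 14507.76
-206.8 x + 47.2 y = 6631.50
Solving the 2×2 system: x ≈ -33.8, y ≈ -7.6 km.

x ≈ -33.8 km, y ≈ -7.6 km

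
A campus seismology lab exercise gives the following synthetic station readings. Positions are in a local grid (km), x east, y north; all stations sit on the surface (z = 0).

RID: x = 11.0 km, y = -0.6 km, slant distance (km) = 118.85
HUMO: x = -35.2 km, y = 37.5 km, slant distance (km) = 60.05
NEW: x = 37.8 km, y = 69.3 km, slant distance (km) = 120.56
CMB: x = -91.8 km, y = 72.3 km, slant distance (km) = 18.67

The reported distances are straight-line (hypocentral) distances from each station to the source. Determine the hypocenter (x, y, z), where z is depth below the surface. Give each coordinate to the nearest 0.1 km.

(-81.7, 72.1, 15.7)

Each station gives a sphere (x−x_i)² + (y−y_i)² + z² = d_i² (stations at z=0).
Subtracting the RID sphere from HUMO and NEW: z² cancels, leaving linear equations in x and y:
-92.4 x + 76.2 y = 13043.25
53.6 x + 139.8 y = 5700.58
Solving: x ≈ -81.701, y ≈ 72.101 km (keep extra digits for the depth step; rounded: -81.7, 72.1).
Then from the RID sphere: z² = 118.85² − (x − 11.0)² − (y + 0.6)² with x = -81.701, y = 72.101, so z ≈ 15.698 ≈ 15.7 km.
Check against CMB (with the unrounded solution): distance 18.67 ≈ 18.67 km. ✓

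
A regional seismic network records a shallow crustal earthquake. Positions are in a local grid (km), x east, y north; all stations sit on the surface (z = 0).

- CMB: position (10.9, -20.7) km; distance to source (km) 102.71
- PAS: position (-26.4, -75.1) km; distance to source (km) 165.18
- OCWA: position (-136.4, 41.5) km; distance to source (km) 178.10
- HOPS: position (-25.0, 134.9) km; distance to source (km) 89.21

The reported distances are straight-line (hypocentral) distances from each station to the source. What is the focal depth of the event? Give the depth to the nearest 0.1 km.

z ≈ 25.2 km

Each station gives a sphere (x−x_i)² + (y−y_i)² + z² = d_i² (stations at z=0).
Subtracting the CMB sphere from PAS and OCWA: z² cancels, leaving linear equations in x and y:
-74.6 x − 108.8 y = -10945.42
-294.6 x + 124.4 y = -1390.36
Solving: x ≈ 36.602, y ≈ 75.504 km (keep extra digits for the depth step; rounded: 36.6, 75.5).
Then from the CMB sphere: z² = 102.71² − (x − 10.9)² − (y + 20.7)² with x = 36.602, y = 75.504, so z ≈ 25.170 ≈ 25.2 km.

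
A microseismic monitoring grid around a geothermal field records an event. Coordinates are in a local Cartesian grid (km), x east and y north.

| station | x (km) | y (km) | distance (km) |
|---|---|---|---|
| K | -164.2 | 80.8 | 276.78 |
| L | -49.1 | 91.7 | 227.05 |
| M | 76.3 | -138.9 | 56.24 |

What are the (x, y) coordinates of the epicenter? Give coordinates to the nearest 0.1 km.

(22.1, -123.9)

Circle about each station: (x + 164.2)² + (y − 80.8)² = 276.78²; (x + 49.1)² + (y − 91.7)² = 227.05²; (x − 76.3)² + (y + 138.9)² = 56.24².
Subtracting the K equation from the L and M equations removes the quadratic terms:
230.2 x + 21.8 y = 2384.89
481.0 x − 439.4 y = 65068.85
Solving the 2×2 system: x ≈ 22.1, y ≈ -123.9 km.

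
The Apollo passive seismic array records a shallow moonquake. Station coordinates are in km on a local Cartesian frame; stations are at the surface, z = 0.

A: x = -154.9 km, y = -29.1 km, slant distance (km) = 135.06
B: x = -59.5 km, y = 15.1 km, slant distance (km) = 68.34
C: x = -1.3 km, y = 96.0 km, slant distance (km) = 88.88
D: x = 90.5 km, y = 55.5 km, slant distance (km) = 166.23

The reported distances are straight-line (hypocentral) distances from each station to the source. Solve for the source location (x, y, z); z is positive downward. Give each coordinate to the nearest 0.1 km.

(-68.5, 63.0, 47.9)

Each station gives a sphere (x−x_i)² + (y−y_i)² + z² = d_i² (stations at z=0).
Subtracting the A sphere from B and C: z² cancels, leaving linear equations in x and y:
190.8 x + 88.4 y = -7501.71
307.2 x + 250.2 y = -5281.58
Solving: x ≈ -68.509, y ≈ 63.008 km (keep extra digits for the depth step; rounded: -68.5, 63.0).
Then from the A sphere: z² = 135.06² − (x + 154.9)² − (y + 29.1)² with x = -68.509, y = 63.008, so z ≈ 47.895 ≈ 47.9 km.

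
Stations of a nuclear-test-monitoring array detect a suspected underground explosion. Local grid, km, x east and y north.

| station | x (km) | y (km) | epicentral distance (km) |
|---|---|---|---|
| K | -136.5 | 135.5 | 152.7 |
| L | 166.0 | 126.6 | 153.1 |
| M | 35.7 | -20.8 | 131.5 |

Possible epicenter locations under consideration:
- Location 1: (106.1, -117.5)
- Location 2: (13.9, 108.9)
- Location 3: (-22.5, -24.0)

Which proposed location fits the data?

For each candidate, compare |candidate − station| to the reported distance:
Location 1: residuals K 197.8, L 98.2, M 11.9 → max 197.8 km
Location 2: residuals K 0.0, L 0.0, M 0.0 → max 0.0 km
Location 3: residuals K 43.4, L 88.2, M 73.2 → max 88.2 km
Only Location 2 has all residuals ≈ 0.

Location 2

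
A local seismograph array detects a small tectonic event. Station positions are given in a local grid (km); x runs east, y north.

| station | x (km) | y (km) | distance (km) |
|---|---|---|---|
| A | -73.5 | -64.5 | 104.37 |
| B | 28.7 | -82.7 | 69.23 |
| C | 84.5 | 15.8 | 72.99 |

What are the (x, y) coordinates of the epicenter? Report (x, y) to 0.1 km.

18.0 km east, -14.3 km north

Circle about each station: (x + 73.5)² + (y + 64.5)² = 104.37²; (x − 28.7)² + (y + 82.7)² = 69.23²; (x − 84.5)² + (y − 15.8)² = 72.99².
Subtracting pairs of circle equations eliminates x²+y² and gives linear equations (the radical axes):
204.4 x − 36.4 y = 4200.78
316.0 x + 160.6 y = 3392.95
Solving the 2×2 system: x ≈ 18.0, y ≈ -14.3 km.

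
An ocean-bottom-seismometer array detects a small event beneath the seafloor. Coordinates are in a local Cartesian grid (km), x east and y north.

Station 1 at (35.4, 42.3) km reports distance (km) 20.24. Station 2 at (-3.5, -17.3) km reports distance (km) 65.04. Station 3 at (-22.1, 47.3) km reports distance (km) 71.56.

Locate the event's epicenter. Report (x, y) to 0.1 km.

45.9 km east, 25.0 km north

Circle about each station: (x − 35.4)² + (y − 42.3)² = 20.24²; (x + 3.5)² + (y + 17.3)² = 65.04²; (x + 22.1)² + (y − 47.3)² = 71.56².
Subtracting pairs of circle equations eliminates x²+y² and gives linear equations (the radical axes):
-77.8 x − 119.2 y = -6551.45
-115.0 x + 10.0 y = -5027.93
Solving the 2×2 system: x ≈ 45.9, y ≈ 25.0 km.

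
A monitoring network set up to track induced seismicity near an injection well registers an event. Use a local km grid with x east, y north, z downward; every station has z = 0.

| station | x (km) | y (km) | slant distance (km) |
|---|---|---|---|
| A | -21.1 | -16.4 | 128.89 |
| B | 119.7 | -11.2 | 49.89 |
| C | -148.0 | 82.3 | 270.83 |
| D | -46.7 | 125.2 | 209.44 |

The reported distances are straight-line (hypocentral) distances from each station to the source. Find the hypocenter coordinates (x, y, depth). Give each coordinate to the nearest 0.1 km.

(99.6, -17.7, 45.2)

Each station gives a sphere (x−x_i)² + (y−y_i)² + z² = d_i² (stations at z=0).
Subtracting the A sphere from B and C: z² cancels, leaving linear equations in x and y:
281.6 x + 10.4 y = 27862.98
-253.8 x + 197.4 y = -28773.14
Solving: x ≈ 99.599, y ≈ -17.705 km (keep extra digits for the depth step; rounded: 99.6, -17.7).
Then from the A sphere: z² = 128.89² − (x + 21.1)² − (y + 16.4)² with x = 99.599, y = -17.705, so z ≈ 45.196 ≈ 45.2 km.
Check against D (with the unrounded solution): distance 209.45 ≈ 209.44 km. ✓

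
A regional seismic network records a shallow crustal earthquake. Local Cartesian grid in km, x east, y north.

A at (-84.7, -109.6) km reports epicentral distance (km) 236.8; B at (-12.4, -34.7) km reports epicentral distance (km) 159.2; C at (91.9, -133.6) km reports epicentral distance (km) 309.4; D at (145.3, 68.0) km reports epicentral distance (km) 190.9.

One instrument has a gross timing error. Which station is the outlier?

C

Solve using three stations at a time. Using A, B, D (subtract circle equations pairwise → linear system) gives (x, y) ≈ (-37.6, 122.5).
Distances from that point to each station vs reported:
  A: calculated 236.8 vs reported 236.8 → residual 0.0 km
  B: calculated 159.2 vs reported 159.2 → residual 0.0 km
  C: calculated 287.0 vs reported 309.4 → residual 22.4 km
  D: calculated 190.9 vs reported 190.9 → residual 0.0 km
A, B, D are mutually consistent (residuals ≈ 0); C is off by 22.4 km.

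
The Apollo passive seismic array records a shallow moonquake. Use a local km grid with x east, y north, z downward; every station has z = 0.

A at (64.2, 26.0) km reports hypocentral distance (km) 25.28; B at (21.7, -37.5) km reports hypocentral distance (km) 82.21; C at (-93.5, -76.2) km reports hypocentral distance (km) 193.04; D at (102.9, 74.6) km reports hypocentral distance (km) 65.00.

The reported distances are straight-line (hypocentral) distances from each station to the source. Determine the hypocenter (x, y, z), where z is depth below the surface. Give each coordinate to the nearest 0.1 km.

Each station gives a sphere (x−x_i)² + (y−y_i)² + z² = d_i² (stations at z=0).
Subtracting the A sphere from B and C: z² cancels, leaving linear equations in x and y:
-85.0 x − 127.0 y = -9039.91
-315.4 x − 204.4 y = -26874.31
Solving: x ≈ 69.010, y ≈ 24.992 km (keep extra digits for the depth step; rounded: 69.0, 25.0).
Then from the A sphere: z² = 25.28² − (x − 64.2)² − (y − 26.0)² with x = 69.010, y = 24.992, so z ≈ 24.798 ≈ 24.8 km.

(69.0, 25.0, 24.8)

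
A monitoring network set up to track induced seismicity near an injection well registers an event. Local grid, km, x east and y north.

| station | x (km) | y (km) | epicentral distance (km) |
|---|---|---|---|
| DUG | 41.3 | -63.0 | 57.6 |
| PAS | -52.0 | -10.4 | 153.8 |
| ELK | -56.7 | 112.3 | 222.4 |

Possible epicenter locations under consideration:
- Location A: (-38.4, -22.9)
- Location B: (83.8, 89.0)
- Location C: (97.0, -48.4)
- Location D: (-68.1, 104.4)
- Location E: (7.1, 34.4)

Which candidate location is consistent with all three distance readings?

For each candidate, compare |candidate − station| to the reported distance:
Location A: residuals DUG 31.6, PAS 135.3, ELK 86.0 → max 135.3 km
Location B: residuals DUG 100.2, PAS 14.5, ELK 80.0 → max 100.2 km
Location C: residuals DUG 0.0, PAS 0.0, ELK 0.0 → max 0.0 km
Location D: residuals DUG 142.4, PAS 37.9, ELK 208.5 → max 208.5 km
Location E: residuals DUG 45.6, PAS 79.6, ELK 121.7 → max 121.7 km
Only Location C has all residuals ≈ 0.

Location C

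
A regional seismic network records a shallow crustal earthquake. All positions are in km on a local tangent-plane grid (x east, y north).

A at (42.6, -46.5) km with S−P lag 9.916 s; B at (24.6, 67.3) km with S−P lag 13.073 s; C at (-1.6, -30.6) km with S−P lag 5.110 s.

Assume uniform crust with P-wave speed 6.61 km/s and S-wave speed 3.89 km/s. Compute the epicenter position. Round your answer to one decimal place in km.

x ≈ -49.9 km, y ≈ -31.3 km

Distance from S−P lag: d = Δt · v_P v_S / (v_P − v_S) = Δt · (6.61·3.89)/(6.61−3.89) ≈ 9.4533·Δt.
So d_A = 93.74, d_B = 123.58, d_C = 48.31 km.
Circle about each station: (x − 42.6)² + (y + 46.5)² = 93.74²; (x − 24.6)² + (y − 67.3)² = 123.58²; (x + 1.6)² + (y + 30.6)² = 48.31².
Subtracting pairs of circle equations eliminates x²+y² and gives linear equations (the radical axes):
-36.0 x + 227.6 y = -5327.39
-88.4 x + 31.8 y = 3415.24
Solving the 2×2 system: x ≈ -49.9, y ≈ -31.3 km.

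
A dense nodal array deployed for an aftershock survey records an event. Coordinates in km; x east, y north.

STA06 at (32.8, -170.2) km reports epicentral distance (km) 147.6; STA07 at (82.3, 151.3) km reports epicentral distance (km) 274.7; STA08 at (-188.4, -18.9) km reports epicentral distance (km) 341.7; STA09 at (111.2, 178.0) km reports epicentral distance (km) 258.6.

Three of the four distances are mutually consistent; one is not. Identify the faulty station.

Solve using three stations at a time. Using STA06, STA08, STA09 (subtract circle equations pairwise → linear system) gives (x, y) ≈ (148.2, -78.0).
Distances from that point to each station vs reported:
  STA06: calculated 147.7 vs reported 147.6 → residual 0.1 km
  STA07: calculated 238.6 vs reported 274.7 → residual 36.1 km
  STA08: calculated 341.7 vs reported 341.7 → residual 0.0 km
  STA09: calculated 258.7 vs reported 258.6 → residual 0.1 km
STA06, STA08, STA09 are mutually consistent (residuals ≈ 0); STA07 is off by 36.1 km.

STA07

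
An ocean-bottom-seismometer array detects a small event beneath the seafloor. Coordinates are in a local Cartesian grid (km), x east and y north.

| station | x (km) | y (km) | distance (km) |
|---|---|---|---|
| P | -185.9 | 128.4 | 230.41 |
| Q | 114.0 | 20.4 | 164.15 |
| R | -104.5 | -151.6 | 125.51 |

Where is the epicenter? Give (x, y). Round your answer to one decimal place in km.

Circle about each station: (x + 185.9)² + (y − 128.4)² = 230.41²; (x − 114.0)² + (y − 20.4)² = 164.15²; (x + 104.5)² + (y + 151.6)² = 125.51².
Subtracting pairs of circle equations eliminates x²+y² and gives linear equations (the radical axes):
599.8 x − 216.0 y = -11489.66
162.8 x − 560.0 y = 20193.45
Solving the 2×2 system: x ≈ -35.9, y ≈ -46.5 km.
Check against P (with the unrounded x, y): √((x + 185.9)²+(y − 128.4)²) = 230.41 ≈ 230.41 km. ✓

x ≈ -35.9 km, y ≈ -46.5 km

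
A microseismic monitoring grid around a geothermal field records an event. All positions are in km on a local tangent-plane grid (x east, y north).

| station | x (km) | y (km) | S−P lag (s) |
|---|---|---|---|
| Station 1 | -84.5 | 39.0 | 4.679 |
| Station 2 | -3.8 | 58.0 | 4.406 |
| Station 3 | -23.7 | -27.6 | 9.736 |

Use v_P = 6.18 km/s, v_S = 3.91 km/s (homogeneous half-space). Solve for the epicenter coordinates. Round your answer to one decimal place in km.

Distance from S−P lag: d = Δt · v_P v_S / (v_P − v_S) = Δt · (6.18·3.91)/(6.18−3.91) ≈ 10.6448·Δt.
So d_Station 1 = 49.81, d_Station 2 = 46.90, d_Station 3 = 103.64 km.
Circle about each station: (x + 84.5)² + (y − 39.0)² = 49.81²; (x + 3.8)² + (y − 58.0)² = 46.90²; (x + 23.7)² + (y + 27.6)² = 103.64².
Subtracting the Station 1 equation from the Station 2 and Station 3 equations removes the quadratic terms:
161.4 x + 38.0 y = -5001.38
121.6 x − 133.2 y = -15598.01
Solving the 2×2 system: x ≈ -48.2, y ≈ 73.1 km.

x ≈ -48.2 km, y ≈ 73.1 km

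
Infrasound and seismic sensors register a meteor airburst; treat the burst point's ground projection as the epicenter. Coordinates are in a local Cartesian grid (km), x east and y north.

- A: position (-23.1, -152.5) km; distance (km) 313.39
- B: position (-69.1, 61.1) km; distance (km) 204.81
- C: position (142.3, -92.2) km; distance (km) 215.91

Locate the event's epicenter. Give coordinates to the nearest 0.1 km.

126.1 km east, 123.1 km north

Circle about each station: (x + 23.1)² + (y + 152.5)² = 313.39²; (x + 69.1)² + (y − 61.1)² = 204.81²; (x − 142.3)² + (y + 92.2)² = 215.91².
Subtracting pairs of circle equations eliminates x²+y² and gives linear equations (the radical axes):
-92.0 x + 427.2 y = 40984.32
330.8 x + 120.6 y = 56556.43
Solving the 2×2 system: x ≈ 126.1, y ≈ 123.1 km.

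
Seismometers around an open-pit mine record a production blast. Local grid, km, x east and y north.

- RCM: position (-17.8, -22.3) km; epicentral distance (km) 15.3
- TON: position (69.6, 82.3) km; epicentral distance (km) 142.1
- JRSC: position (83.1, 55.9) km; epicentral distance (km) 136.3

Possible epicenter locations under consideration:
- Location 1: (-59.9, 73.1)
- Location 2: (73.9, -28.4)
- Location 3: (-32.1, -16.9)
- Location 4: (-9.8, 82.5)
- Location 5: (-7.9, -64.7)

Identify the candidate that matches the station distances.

Location 3

For each candidate, compare |candidate − station| to the reported distance:
Location 1: residuals RCM 89.0, TON 12.3, JRSC 7.7 → max 89.0 km
Location 2: residuals RCM 76.6, TON 31.3, JRSC 51.5 → max 76.6 km
Location 3: residuals RCM 0.0, TON 0.0, JRSC 0.0 → max 0.0 km
Location 4: residuals RCM 89.8, TON 62.7, JRSC 39.7 → max 89.8 km
Location 5: residuals RCM 28.2, TON 24.1, JRSC 14.8 → max 28.2 km
Only Location 3 has all residuals ≈ 0.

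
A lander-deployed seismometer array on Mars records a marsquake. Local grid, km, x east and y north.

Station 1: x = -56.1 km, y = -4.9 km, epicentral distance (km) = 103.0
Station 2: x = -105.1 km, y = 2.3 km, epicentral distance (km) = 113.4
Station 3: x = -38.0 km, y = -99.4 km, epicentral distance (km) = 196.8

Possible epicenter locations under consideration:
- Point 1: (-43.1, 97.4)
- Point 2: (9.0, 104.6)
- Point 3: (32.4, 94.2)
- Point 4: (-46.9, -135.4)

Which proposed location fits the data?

Point 1

For each candidate, compare |candidate − station| to the reported distance:
Point 1: residuals Station 1 0.1, Station 2 0.1, Station 3 0.1 → max 0.1 km
Point 2: residuals Station 1 24.4, Station 2 39.8, Station 3 12.5 → max 39.8 km
Point 3: residuals Station 1 29.9, Station 2 52.0, Station 3 9.2 → max 52.0 km
Point 4: residuals Station 1 27.8, Station 2 36.1, Station 3 159.7 → max 159.7 km
Only Point 1 has all residuals ≈ 0.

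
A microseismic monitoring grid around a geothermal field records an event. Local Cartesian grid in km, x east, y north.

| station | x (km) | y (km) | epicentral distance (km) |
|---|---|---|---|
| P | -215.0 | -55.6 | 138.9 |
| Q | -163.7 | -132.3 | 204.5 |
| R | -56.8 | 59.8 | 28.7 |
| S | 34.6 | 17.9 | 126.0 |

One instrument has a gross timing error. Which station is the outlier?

P

Solve using three stations at a time. Using Q, R, S (subtract circle equations pairwise → linear system) gives (x, y) ≈ (-85.3, 56.6).
Distances from that point to each station vs reported:
  P: calculated 171.5 vs reported 138.9 → residual 32.6 km
  Q: calculated 204.5 vs reported 204.5 → residual 0.0 km
  R: calculated 28.7 vs reported 28.7 → residual 0.0 km
  S: calculated 126.0 vs reported 126.0 → residual 0.0 km
Q, R, S are mutually consistent (residuals ≈ 0); P is off by 32.6 km.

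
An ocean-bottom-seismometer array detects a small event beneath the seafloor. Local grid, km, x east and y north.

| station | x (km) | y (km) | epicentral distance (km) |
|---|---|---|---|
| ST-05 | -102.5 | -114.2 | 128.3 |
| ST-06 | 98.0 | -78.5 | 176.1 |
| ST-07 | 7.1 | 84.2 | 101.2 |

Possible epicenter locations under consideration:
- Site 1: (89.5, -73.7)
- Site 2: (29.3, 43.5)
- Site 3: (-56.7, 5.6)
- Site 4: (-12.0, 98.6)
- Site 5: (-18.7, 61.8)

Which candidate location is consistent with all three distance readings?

Site 3

For each candidate, compare |candidate − station| to the reported distance:
Site 1: residuals ST-05 67.9, ST-06 166.3, ST-07 76.9 → max 166.3 km
Site 2: residuals ST-05 77.2, ST-06 36.1, ST-07 54.8 → max 77.2 km
Site 3: residuals ST-05 0.0, ST-06 0.0, ST-07 0.0 → max 0.0 km
Site 4: residuals ST-05 102.9, ST-06 32.4, ST-07 77.3 → max 102.9 km
Site 5: residuals ST-05 66.6, ST-06 6.4, ST-07 67.0 → max 67.0 km
Only Site 3 has all residuals ≈ 0.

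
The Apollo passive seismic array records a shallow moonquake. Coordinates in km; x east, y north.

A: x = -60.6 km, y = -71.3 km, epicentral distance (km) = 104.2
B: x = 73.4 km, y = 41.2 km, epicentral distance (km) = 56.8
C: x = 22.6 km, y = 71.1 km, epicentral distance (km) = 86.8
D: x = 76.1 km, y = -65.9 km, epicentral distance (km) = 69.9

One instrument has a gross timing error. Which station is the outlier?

B

Solve using three stations at a time. Using A, C, D (subtract circle equations pairwise → linear system) gives (x, y) ≈ (27.5, -15.6).
Distances from that point to each station vs reported:
  A: calculated 104.2 vs reported 104.2 → residual 0.0 km
  B: calculated 73.0 vs reported 56.8 → residual 16.2 km
  C: calculated 86.8 vs reported 86.8 → residual 0.0 km
  D: calculated 69.9 vs reported 69.9 → residual 0.0 km
A, C, D are mutually consistent (residuals ≈ 0); B is off by 16.2 km.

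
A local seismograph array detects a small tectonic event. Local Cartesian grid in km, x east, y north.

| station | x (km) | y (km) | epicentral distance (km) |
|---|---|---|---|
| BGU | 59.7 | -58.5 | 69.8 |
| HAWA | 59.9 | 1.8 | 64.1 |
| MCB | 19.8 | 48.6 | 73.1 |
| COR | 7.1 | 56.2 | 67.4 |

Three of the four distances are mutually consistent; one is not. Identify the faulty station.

COR

Solve using three stations at a time. Using BGU, HAWA, MCB (subtract circle equations pairwise → linear system) gives (x, y) ≈ (0.4, -21.8).
Distances from that point to each station vs reported:
  BGU: calculated 69.8 vs reported 69.8 → residual 0.0 km
  HAWA: calculated 64.1 vs reported 64.1 → residual 0.0 km
  MCB: calculated 73.1 vs reported 73.1 → residual 0.0 km
  COR: calculated 78.3 vs reported 67.4 → residual 10.9 km
BGU, HAWA, MCB are mutually consistent (residuals ≈ 0); COR is off by 10.9 km.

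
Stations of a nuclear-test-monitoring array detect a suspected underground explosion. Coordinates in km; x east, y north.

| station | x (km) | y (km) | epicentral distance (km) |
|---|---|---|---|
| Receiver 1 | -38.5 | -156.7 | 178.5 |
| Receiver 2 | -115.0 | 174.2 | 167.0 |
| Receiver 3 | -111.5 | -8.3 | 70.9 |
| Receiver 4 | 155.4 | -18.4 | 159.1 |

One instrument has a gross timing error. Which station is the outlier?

Solve using three stations at a time. Using Receiver 1, Receiver 2, Receiver 3 (subtract circle equations pairwise → linear system) gives (x, y) ≈ (-47.2, 21.6).
Distances from that point to each station vs reported:
  Receiver 1: calculated 178.5 vs reported 178.5 → residual 0.0 km
  Receiver 2: calculated 167.0 vs reported 167.0 → residual 0.0 km
  Receiver 3: calculated 70.9 vs reported 70.9 → residual 0.0 km
  Receiver 4: calculated 206.5 vs reported 159.1 → residual 47.4 km
Receiver 1, Receiver 2, Receiver 3 are mutually consistent (residuals ≈ 0); Receiver 4 is off by 47.4 km.

Receiver 4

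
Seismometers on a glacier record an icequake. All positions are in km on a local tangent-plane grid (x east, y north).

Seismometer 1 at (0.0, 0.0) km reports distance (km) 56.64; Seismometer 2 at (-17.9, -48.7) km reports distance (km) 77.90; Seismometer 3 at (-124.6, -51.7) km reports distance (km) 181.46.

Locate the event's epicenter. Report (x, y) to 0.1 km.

53.7 km east, -18.0 km north

Circle about each station: x² + y² = 56.64²; (x + 17.9)² + (y + 48.7)² = 77.90²; (x + 124.6)² + (y + 51.7)² = 181.46².
Subtracting pairs of circle equations eliminates x²+y² and gives linear equations (the radical axes):
-35.8 x − 97.4 y = -168.22
-249.2 x − 103.4 y = -11521.59
Solving the 2×2 system: x ≈ 53.7, y ≈ -18.0 km.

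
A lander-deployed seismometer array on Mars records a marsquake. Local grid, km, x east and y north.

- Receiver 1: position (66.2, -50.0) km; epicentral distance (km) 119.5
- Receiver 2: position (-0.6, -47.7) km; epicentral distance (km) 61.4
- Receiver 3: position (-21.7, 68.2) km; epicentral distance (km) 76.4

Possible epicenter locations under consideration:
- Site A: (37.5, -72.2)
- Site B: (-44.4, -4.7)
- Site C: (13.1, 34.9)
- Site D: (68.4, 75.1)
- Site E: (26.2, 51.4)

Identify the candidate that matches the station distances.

For each candidate, compare |candidate − station| to the reported distance:
Site A: residuals Receiver 1 83.2, Receiver 2 16.1, Receiver 3 76.0 → max 83.2 km
Site B: residuals Receiver 1 0.0, Receiver 2 0.0, Receiver 3 0.0 → max 0.0 km
Site C: residuals Receiver 1 19.4, Receiver 2 22.3, Receiver 3 28.2 → max 28.2 km
Site D: residuals Receiver 1 5.6, Receiver 2 79.5, Receiver 3 14.0 → max 79.5 km
Site E: residuals Receiver 1 10.5, Receiver 2 41.3, Receiver 3 25.6 → max 41.3 km
Only Site B has all residuals ≈ 0.

Site B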